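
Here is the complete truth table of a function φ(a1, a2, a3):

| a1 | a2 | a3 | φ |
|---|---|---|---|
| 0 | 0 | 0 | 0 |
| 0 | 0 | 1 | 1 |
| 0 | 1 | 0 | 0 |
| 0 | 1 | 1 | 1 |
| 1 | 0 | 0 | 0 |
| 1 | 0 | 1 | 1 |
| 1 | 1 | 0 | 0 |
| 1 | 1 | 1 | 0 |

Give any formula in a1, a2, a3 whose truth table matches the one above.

Collect the rows where φ=1 — (0,0,1), (0,1,1), (1,0,1) — and write one minterm per row: ¬a1·¬a2·a3, ¬a1·a2·a3, a1·¬a2·a3. Their union (logical OR) reproduces the table exactly.

φ(a1, a2, a3) = (((~a1 & ~a2) & a3) | ((~a1 & a2) & a3)) | ((a1 & ~a2) & a3)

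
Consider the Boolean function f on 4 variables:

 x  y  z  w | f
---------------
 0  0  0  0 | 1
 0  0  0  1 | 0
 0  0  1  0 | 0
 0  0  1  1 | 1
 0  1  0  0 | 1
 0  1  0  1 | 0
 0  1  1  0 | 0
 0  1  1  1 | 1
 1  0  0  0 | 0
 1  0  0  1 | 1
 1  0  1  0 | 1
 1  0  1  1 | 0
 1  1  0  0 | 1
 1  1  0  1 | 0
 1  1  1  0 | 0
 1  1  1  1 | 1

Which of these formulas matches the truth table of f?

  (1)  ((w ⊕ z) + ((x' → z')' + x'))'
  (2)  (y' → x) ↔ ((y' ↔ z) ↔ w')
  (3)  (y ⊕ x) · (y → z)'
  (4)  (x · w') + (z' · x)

2

(1): at (0,0,0,0) it gives 0, but f = 1 — eliminated.
(3): at (0,0,0,0) it gives 0, but f = 1 — eliminated.
(4): at (0,0,0,0) it gives 0, but f = 1 — eliminated.
Only (2) survives; checking it on all 16 rows confirms it matches f.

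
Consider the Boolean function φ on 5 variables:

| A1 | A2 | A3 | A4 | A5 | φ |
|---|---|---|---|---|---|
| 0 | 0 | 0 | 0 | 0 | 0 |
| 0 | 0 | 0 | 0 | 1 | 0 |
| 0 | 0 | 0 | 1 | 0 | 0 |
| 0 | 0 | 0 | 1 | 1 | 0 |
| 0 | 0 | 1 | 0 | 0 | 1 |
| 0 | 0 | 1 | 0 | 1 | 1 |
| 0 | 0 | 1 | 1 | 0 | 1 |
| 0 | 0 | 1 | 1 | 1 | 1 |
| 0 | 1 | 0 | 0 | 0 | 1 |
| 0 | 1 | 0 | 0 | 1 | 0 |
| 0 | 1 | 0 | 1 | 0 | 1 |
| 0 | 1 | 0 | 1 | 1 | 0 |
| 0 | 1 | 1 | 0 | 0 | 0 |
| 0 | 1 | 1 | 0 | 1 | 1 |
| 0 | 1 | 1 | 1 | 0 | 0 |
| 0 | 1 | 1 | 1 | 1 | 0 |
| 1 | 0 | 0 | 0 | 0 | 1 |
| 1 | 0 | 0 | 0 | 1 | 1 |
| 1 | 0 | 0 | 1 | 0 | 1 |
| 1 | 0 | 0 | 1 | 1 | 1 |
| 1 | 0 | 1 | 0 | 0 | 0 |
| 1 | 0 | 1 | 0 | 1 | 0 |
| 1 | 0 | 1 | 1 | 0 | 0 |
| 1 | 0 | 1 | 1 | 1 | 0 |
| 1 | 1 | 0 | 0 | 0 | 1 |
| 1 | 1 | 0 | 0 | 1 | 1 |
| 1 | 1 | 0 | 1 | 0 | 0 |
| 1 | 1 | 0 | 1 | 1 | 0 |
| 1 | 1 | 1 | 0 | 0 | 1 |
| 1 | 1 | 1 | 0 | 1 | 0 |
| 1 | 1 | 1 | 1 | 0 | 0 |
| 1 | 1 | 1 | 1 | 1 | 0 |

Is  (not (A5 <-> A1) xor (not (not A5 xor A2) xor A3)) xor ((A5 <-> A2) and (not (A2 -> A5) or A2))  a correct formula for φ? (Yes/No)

No

Test each input against both φ and the formula:
  A1=0, A2=0, A3=0, A4=0, A5=0: formula gives 0, φ = 0 ✓
  A1=0, A2=0, A3=0, A4=0, A5=1: formula gives 0, φ = 0 ✓
  A1=0, A2=0, A3=0, A4=1, A5=0: formula gives 0, φ = 0 ✓
  A1=0, A2=0, A3=0, A4=1, A5=1: formula gives 0, φ = 0 ✓
  …
  A1=0, A2=1, A3=1, A4=1, A5=1: formula gives 1, but φ = 0 ✗
Row (0,1,1,1,1) is a counterexample, so the formula is not equivalent to φ.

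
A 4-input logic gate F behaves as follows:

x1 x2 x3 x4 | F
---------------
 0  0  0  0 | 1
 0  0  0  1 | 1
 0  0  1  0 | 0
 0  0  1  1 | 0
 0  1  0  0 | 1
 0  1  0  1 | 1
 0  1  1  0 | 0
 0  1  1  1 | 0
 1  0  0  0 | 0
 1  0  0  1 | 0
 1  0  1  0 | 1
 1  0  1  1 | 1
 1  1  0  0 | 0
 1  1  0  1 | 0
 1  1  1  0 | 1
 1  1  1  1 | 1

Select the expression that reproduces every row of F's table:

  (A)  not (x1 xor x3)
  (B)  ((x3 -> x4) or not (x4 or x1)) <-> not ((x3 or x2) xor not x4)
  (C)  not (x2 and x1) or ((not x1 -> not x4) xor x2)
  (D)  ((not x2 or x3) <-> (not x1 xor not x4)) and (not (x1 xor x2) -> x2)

(B): at (0,0,0,0) it gives 0, but F = 1 — eliminated.
(C): at (0,0,1,0) it gives 1, but F = 0 — eliminated.
(D): at (0,0,0,0) it gives 0, but F = 1 — eliminated.
(A) is the remaining candidate, and it agrees with F on all 16 inputs.

A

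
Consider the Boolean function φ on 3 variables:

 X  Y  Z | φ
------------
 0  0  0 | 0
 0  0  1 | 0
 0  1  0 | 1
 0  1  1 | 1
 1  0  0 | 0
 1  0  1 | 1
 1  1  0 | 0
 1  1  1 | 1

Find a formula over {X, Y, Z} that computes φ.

φ(X, Y, Z) = ((((~X & Y) & ~Z) | ((~X & Y) & Z)) | ((X & ~Y) & Z)) | ((X & Y) & Z)

The 1-rows are (0,1,0), (0,1,1), (1,0,1), (1,1,1). Each contributes one minterm — ¬X·Y·¬Z; ¬X·Y·Z; X·¬Y·Z; X·Y·Z — and their disjunction is a sum-of-products form of φ.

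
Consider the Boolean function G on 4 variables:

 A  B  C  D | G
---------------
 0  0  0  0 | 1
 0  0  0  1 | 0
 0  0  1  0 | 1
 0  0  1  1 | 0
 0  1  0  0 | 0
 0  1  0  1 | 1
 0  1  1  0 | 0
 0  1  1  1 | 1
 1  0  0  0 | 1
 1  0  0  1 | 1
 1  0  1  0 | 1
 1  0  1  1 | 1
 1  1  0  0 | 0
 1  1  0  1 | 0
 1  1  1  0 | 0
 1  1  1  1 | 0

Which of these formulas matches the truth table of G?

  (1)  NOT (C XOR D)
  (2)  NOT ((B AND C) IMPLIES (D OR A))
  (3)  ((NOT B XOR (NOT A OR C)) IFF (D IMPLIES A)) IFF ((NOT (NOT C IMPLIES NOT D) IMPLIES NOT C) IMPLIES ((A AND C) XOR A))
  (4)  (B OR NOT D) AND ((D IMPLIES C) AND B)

(1) disagrees with G on (0,0,1,0) (formula → 0, table → 1); rule it out.
(2) disagrees with G on (0,0,0,0) (formula → 0, table → 1); rule it out.
(4) disagrees with G on (0,0,0,0) (formula → 0, table → 1); rule it out.
That leaves (3). Evaluating it on every row reproduces the table of G exactly.

3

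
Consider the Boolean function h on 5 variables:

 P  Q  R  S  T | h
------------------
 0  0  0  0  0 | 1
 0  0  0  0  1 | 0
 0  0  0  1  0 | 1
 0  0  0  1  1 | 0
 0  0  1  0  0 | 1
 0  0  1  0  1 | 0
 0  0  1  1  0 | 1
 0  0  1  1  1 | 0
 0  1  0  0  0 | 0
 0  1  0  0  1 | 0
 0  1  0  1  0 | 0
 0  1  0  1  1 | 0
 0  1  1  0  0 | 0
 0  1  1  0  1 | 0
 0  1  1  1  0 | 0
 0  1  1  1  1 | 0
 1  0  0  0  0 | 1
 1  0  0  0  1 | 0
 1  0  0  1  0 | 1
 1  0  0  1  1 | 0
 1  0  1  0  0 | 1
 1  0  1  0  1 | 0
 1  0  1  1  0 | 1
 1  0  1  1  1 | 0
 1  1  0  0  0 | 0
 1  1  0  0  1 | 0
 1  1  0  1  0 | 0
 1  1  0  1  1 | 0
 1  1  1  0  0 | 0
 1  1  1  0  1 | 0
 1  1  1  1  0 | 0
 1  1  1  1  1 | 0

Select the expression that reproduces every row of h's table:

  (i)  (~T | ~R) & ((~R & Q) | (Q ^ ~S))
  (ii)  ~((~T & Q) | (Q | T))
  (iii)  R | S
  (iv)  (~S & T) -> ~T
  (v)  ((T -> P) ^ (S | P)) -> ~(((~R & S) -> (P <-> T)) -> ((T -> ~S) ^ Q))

(i): at (0,0,0,0,1) it gives 1, but h = 0 — eliminated.
(iii): at (0,0,0,0,0) it gives 0, but h = 1 — eliminated.
(iv): at (0,0,0,1,1) it gives 1, but h = 0 — eliminated.
(v): at (0,0,0,0,0) it gives 0, but h = 1 — eliminated.
Only (ii) survives; checking it on all 32 rows confirms it matches h.

ii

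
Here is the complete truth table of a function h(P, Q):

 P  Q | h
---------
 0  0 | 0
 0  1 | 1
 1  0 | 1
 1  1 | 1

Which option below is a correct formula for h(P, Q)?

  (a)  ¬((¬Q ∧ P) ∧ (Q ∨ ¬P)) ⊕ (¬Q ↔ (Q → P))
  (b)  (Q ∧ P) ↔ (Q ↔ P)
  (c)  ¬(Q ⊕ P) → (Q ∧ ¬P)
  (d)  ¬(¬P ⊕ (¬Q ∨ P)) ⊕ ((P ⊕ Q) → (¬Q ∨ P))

(a): at (0,1) it gives 0, but h = 1 — eliminated.
(c): at (1,1) it gives 0, but h = 1 — eliminated.
(d): at (0,1) it gives 0, but h = 1 — eliminated.
Only (b) survives; checking it on all 4 rows confirms it matches h.

b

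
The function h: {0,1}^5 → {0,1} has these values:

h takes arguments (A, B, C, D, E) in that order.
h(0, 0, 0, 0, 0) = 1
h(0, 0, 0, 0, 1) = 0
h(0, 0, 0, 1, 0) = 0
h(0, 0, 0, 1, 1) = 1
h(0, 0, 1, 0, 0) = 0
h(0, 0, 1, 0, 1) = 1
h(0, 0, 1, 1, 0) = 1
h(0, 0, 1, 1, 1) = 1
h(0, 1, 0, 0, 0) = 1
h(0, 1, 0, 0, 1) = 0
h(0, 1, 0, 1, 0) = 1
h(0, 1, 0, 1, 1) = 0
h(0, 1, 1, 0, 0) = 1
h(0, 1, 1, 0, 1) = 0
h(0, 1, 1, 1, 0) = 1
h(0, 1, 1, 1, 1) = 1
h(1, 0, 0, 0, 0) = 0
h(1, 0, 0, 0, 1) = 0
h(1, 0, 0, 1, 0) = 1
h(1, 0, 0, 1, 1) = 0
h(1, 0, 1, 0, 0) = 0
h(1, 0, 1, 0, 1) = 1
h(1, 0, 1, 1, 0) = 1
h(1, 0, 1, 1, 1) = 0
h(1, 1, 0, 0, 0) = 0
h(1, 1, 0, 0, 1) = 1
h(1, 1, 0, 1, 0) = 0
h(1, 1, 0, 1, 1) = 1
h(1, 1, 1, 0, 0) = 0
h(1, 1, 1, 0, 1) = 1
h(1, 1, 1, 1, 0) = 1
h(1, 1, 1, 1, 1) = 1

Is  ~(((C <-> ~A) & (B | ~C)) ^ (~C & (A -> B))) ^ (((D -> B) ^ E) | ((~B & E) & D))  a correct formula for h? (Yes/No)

Evaluate ~(((C <-> ~A) & (B | ~C)) ^ (~C & (A -> B))) ^ (((D -> B) ^ E) | ((~B & E) & D)) on each row and compare to h:
  A=0, B=0, C=0, D=0, E=0: formula gives 1, h = 1 ✓
  A=0, B=0, C=0, D=0, E=1: formula gives 0, h = 0 ✓
  A=0, B=0, C=0, D=1, E=0: formula gives 0, h = 0 ✓
  A=0, B=0, C=0, D=1, E=1: formula gives 1, h = 1 ✓
  …
  A=0, B=0, C=1, D=1, E=1: formula gives 0, but h = 1 ✗
Row (0,0,1,1,1) is a counterexample, so the formula is not equivalent to h.

No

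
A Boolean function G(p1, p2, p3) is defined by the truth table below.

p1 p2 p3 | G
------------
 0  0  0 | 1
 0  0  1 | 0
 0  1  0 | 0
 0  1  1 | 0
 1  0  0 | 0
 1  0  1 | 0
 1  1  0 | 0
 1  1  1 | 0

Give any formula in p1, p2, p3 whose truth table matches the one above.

G(p1, p2, p3) = not ((p1 or p2) or p3)

The output is 1 only when every input is 0 — NOR of all inputs.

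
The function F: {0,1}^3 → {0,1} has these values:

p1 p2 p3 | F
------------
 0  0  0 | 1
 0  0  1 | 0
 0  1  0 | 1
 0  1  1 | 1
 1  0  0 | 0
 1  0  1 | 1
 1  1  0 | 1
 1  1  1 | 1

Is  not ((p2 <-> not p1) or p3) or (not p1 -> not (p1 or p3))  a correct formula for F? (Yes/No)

Check the formula against F row by row:
  p1=0, p2=0, p3=0: formula gives 1, F = 1 ✓
  p1=0, p2=0, p3=1: formula gives 0, F = 0 ✓
  p1=0, p2=1, p3=0: formula gives 1, F = 1 ✓
  p1=0, p2=1, p3=1: formula gives 0, but F = 1 ✗
A single disagreement suffices: at (0,1,1) they differ, so the formula does not compute F.

No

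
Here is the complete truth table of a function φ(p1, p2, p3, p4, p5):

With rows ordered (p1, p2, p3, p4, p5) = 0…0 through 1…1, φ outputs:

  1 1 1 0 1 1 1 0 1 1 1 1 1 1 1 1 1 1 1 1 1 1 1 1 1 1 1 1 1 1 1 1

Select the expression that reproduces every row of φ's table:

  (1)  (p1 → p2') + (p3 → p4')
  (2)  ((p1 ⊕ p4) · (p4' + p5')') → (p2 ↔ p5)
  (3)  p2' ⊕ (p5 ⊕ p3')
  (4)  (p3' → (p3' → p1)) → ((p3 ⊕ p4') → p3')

2

(1) fails at (0,0,0,1,1): the formula yields 1, φ is 0.
(3) fails at (0,0,0,0,0): the formula yields 0, φ is 1.
(4) fails at (0,0,0,1,1): the formula yields 1, φ is 0.
Only (2) survives; checking it on all 32 rows confirms it matches φ.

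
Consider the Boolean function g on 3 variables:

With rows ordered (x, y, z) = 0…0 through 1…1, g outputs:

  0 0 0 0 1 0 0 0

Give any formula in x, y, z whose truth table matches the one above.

g(x, y, z) = (x AND NOT y) AND NOT z

Only row (1,0,0) gives 1. That row's minterm x·¬y·¬z is g directly.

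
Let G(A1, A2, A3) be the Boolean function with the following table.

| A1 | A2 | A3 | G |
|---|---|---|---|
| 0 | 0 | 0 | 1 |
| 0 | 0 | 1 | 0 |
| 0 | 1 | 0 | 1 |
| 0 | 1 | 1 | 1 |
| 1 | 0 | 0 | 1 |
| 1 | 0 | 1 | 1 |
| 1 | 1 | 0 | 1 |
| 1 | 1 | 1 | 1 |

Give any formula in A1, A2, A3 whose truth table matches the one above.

G(A1, A2, A3) = ((A1' · A2') · A3)'

Only row (0,0,1) gives 0. So G is 1 everywhere except there — the complement of the minterm ¬A1·¬A2·A3.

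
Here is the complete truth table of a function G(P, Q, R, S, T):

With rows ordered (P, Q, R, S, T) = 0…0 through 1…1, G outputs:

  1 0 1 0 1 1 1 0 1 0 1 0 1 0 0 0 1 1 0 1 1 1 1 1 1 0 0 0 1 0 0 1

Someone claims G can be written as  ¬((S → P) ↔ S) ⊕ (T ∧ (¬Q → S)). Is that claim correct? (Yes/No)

No

Check the formula against G row by row:
  P=0, Q=0, R=0, S=0, T=0: formula gives 1, G = 1 ✓
  P=0, Q=0, R=0, S=0, T=1: formula gives 1, but G = 0 ✗
Row (0,0,0,0,1) is a counterexample, so the formula is not equivalent to G.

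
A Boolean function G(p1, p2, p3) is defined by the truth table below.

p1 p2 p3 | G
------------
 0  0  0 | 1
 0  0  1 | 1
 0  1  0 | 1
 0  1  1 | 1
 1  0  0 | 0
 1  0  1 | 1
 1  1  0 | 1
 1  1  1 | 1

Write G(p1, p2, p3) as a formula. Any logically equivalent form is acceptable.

G(p1, p2, p3) = ¬((p1 ∧ ¬p2) ∧ ¬p3)

G is 0 on exactly one input, (1,0,0), whose minterm is p1·¬p2·¬p3. So G is the negation of that single conjunction.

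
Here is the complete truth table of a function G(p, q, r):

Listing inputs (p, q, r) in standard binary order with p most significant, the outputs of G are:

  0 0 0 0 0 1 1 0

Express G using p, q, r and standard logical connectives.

Collect the rows where G=1 — (1,0,1), (1,1,0) — and write one minterm per row: p·¬q·r, p·q·¬r. Their union (logical OR) reproduces the table exactly.

G(p, q, r) = ((p ∧ ¬q) ∧ r) ∨ ((p ∧ q) ∧ ¬r)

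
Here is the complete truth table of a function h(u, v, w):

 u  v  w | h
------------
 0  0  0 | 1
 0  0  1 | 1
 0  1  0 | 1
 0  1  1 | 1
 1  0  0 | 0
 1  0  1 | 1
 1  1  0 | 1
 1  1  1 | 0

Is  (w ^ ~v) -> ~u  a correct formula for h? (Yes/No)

Check the formula against h row by row:
  u=0, v=0, w=0: formula gives 1, h = 1 ✓
  u=0, v=0, w=1: formula gives 1, h = 1 ✓
  u=0, v=1, w=0: formula gives 1, h = 1 ✓
  u=0, v=1, w=1: formula gives 1, h = 1 ✓
  u=1, v=0, w=0: formula gives 0, h = 0 ✓
  … (the remaining 3 rows also agree.)
No disagreement on any input; they are logically equivalent.

Yes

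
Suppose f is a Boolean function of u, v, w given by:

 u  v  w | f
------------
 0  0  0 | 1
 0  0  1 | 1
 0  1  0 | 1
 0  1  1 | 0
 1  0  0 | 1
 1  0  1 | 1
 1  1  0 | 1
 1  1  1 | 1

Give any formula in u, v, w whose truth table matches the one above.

Only row (0,1,1) gives 0. So f is 1 everywhere except there — the complement of the minterm ¬u·v·w.

f(u, v, w) = ((u' · v) · w)'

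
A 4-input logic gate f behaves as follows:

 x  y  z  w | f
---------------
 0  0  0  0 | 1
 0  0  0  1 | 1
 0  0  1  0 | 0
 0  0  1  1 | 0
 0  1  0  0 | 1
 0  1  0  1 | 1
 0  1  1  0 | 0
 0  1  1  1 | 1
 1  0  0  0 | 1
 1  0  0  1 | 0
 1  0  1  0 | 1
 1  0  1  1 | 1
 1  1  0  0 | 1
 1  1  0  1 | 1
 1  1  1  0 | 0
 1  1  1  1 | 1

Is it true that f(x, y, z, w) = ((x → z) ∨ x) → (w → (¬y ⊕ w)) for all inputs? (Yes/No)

Check the formula against f row by row:
  x=0, y=0, z=0, w=0: formula gives 1, f = 1 ✓
  x=0, y=0, z=0, w=1: formula gives 0, but f = 1 ✗
Since they disagree at (0,0,0,1), the expression is not a correct formula for f.

No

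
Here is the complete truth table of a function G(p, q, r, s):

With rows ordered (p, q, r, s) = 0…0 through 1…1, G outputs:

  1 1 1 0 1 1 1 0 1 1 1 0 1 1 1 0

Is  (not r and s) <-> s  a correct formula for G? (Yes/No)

Evaluate (not r and s) <-> s on each row and compare to G:
  p=0, q=0, r=0, s=0: formula gives 1, G = 1 ✓
  p=0, q=0, r=0, s=1: formula gives 1, G = 1 ✓
  p=0, q=0, r=1, s=0: formula gives 1, G = 1 ✓
  p=0, q=0, r=1, s=1: formula gives 0, G = 0 ✓
  … (the remaining 12 rows also agree.)
All 16 rows match — the expression computes G exactly.

Yes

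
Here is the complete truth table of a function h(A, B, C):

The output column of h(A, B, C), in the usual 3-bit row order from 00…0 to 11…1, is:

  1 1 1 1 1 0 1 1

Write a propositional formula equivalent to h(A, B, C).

Only row (1,0,1) gives 0. So h is 1 everywhere except there — the complement of the minterm A·¬B·C.

h(A, B, C) = NOT ((A AND NOT B) AND C)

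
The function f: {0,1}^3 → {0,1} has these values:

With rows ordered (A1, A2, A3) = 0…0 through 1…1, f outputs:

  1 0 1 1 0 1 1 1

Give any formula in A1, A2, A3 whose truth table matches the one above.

f(A1, A2, A3) = ¬(((¬A1 ∧ ¬A2) ∧ A3) ∨ ((A1 ∧ ¬A2) ∧ ¬A3))

There are just 2 zero rows: (0,0,1), (1,0,0). Their minterms are ¬A1·¬A2·A3, A1·¬A2·¬A3; the OR of those covers precisely the 0-outputs, and negating it yields f.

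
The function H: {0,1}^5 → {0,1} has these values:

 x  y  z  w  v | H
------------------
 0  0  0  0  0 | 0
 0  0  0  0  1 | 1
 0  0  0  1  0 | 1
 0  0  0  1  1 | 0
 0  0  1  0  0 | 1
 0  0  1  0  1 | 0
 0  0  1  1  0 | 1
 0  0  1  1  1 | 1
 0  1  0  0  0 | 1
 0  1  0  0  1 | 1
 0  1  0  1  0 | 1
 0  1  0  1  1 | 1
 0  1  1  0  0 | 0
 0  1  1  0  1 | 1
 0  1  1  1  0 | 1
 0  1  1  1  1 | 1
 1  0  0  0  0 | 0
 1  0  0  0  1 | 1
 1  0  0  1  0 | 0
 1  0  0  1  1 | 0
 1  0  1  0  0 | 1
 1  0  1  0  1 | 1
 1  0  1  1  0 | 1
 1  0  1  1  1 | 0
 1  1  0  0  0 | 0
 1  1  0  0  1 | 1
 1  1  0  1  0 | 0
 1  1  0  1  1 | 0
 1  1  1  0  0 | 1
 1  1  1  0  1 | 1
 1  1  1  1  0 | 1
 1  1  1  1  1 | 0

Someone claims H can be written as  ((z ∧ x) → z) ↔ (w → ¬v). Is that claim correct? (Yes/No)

Evaluate ((z ∧ x) → z) ↔ (w → ¬v) on each row and compare to H:
  x=0, y=0, z=0, w=0, v=0: formula gives 1, but H = 0 ✗
Since they disagree at (0,0,0,0,0), the expression is not a correct formula for H.

No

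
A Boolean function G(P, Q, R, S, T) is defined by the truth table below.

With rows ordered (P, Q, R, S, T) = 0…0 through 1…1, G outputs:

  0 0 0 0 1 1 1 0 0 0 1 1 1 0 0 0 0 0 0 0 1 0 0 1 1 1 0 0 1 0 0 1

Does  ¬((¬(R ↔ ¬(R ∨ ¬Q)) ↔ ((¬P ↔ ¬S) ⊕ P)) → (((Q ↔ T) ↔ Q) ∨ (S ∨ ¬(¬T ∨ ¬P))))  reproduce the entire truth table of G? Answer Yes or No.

No

Check the formula against G row by row:
  P=0, Q=0, R=0, S=0, T=0: formula gives 0, G = 0 ✓
  P=0, Q=0, R=0, S=0, T=1: formula gives 0, G = 0 ✓
  P=0, Q=0, R=0, S=1, T=0: formula gives 0, G = 0 ✓
  P=0, Q=0, R=0, S=1, T=1: formula gives 0, G = 0 ✓
  …
  P=0, Q=0, R=1, S=0, T=1: formula gives 0, but G = 1 ✗
A single disagreement suffices: at (0,0,1,0,1) they differ, so the formula does not compute G.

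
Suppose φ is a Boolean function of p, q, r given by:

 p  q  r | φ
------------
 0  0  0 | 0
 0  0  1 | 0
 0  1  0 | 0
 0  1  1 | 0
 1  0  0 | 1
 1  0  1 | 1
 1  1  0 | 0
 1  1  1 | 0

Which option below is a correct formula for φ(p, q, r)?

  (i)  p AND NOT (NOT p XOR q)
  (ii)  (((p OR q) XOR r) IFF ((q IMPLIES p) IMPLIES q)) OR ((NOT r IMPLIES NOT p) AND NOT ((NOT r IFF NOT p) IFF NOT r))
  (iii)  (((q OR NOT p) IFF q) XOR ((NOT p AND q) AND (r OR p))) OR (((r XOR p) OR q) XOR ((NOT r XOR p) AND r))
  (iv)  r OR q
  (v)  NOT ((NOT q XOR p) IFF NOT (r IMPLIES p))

(ii): at (0,0,0) it gives 1, but φ = 0 — eliminated.
(iii): at (0,0,1) it gives 1, but φ = 0 — eliminated.
(iv): at (0,0,1) it gives 1, but φ = 0 — eliminated.
(v): at (0,0,0) it gives 1, but φ = 0 — eliminated.
(i) is the remaining candidate, and it agrees with φ on all 8 inputs.

i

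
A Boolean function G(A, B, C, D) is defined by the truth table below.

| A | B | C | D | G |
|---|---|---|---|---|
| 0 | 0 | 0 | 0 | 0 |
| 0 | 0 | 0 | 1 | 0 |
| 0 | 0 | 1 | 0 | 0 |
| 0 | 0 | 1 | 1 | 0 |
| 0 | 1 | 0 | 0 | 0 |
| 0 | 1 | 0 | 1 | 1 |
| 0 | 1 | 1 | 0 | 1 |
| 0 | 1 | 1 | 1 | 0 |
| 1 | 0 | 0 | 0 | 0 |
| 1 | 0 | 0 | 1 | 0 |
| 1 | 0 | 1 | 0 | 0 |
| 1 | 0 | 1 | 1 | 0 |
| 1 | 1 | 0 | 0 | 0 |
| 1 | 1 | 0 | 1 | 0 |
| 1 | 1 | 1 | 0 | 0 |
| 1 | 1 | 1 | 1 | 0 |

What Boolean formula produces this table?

G(A, B, C, D) = (((~A & B) & ~C) & D) | (((~A & B) & C) & ~D)

The 1-rows are (0,1,0,1), (0,1,1,0). Each contributes one minterm — ¬A·B·¬C·D; ¬A·B·C·¬D — and their disjunction is a sum-of-products form of G.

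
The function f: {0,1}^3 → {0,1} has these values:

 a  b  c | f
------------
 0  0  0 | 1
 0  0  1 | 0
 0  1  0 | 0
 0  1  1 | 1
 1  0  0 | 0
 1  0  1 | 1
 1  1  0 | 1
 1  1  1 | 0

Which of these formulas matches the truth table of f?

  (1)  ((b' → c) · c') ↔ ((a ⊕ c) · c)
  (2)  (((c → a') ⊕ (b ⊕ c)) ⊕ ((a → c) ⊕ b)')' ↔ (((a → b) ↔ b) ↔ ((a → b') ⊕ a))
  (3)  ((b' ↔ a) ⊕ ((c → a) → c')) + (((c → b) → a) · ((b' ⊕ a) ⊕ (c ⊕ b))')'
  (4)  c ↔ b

(1) fails at (0,1,1): the formula yields 0, f is 1.
(3) fails at (0,0,1): the formula yields 1, f is 0.
(4) fails at (1,0,0): the formula yields 1, f is 0.
(2) is the remaining candidate, and it agrees with f on all 8 inputs.

2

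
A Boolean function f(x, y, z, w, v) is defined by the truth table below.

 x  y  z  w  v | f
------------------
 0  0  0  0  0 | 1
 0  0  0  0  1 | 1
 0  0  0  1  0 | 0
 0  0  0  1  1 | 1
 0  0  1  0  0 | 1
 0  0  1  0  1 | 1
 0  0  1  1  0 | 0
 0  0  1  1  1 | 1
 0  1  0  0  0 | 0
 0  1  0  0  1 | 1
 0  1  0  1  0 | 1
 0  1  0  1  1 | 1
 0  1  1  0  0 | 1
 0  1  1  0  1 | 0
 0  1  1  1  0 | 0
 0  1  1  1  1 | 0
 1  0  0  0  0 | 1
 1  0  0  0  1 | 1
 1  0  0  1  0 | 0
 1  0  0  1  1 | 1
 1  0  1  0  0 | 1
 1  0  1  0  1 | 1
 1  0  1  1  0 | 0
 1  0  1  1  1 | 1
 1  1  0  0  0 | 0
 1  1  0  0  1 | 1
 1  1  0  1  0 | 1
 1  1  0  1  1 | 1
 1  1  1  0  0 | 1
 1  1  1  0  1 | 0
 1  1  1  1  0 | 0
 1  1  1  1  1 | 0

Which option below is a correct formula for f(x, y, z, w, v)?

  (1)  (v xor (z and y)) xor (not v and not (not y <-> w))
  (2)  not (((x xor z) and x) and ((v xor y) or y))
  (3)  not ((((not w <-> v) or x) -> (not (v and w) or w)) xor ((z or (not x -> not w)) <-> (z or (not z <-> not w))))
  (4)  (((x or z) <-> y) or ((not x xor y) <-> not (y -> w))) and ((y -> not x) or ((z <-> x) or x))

(2): at (0,0,0,1,0) it gives 1, but f = 0 — eliminated.
(3): at (0,0,0,1,0) it gives 1, but f = 0 — eliminated.
(4): at (0,0,0,1,0) it gives 1, but f = 0 — eliminated.
(1) is the remaining candidate, and it agrees with f on all 32 inputs.

1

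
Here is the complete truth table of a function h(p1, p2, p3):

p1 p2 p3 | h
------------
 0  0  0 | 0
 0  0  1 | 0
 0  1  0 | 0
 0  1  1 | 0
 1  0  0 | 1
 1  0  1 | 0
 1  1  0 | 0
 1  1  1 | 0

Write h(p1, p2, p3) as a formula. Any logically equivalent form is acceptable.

h is 1 on exactly one input, (1,0,0), whose minterm is p1·¬p2·¬p3. So h is just that conjunction.

h(p1, p2, p3) = (p1 ∧ ¬p2) ∧ ¬p3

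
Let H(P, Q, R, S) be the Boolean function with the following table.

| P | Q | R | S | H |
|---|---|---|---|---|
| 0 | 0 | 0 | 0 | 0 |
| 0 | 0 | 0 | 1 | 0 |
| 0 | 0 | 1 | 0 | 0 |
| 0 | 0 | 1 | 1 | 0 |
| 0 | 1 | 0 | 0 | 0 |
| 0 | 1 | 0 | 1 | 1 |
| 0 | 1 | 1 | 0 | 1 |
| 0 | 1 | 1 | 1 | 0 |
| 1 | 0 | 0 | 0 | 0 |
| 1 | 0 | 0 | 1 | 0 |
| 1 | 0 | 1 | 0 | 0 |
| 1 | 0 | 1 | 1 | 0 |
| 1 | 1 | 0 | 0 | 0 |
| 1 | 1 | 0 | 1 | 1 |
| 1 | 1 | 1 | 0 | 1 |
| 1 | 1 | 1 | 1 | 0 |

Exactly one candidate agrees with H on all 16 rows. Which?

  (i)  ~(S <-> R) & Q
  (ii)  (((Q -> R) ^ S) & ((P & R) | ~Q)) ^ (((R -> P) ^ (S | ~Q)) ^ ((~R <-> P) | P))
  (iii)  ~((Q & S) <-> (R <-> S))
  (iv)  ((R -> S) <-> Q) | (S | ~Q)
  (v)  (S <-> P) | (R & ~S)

i

(ii): at (0,0,0,0) it gives 1, but H = 0 — eliminated.
(iii): at (0,0,0,0) it gives 1, but H = 0 — eliminated.
(iv): at (0,0,0,0) it gives 1, but H = 0 — eliminated.
(v): at (0,0,0,0) it gives 1, but H = 0 — eliminated.
Only (i) survives; checking it on all 16 rows confirms it matches H.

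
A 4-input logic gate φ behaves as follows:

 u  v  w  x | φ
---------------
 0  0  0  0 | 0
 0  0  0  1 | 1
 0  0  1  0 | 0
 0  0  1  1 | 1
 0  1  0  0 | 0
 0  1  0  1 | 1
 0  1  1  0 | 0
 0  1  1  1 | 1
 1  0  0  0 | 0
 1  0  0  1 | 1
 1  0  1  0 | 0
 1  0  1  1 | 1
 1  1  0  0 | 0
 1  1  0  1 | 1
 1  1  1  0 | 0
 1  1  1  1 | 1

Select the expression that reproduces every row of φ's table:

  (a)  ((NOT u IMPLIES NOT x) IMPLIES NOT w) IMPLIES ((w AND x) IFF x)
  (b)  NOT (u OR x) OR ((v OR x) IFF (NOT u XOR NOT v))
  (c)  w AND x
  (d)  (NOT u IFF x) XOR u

(a) fails at (0,0,0,0): the formula yields 1, φ is 0.
(b) fails at (0,0,0,0): the formula yields 1, φ is 0.
(c) fails at (0,0,0,1): the formula yields 0, φ is 1.
That leaves (d). Evaluating it on every row reproduces the table of φ exactly.

d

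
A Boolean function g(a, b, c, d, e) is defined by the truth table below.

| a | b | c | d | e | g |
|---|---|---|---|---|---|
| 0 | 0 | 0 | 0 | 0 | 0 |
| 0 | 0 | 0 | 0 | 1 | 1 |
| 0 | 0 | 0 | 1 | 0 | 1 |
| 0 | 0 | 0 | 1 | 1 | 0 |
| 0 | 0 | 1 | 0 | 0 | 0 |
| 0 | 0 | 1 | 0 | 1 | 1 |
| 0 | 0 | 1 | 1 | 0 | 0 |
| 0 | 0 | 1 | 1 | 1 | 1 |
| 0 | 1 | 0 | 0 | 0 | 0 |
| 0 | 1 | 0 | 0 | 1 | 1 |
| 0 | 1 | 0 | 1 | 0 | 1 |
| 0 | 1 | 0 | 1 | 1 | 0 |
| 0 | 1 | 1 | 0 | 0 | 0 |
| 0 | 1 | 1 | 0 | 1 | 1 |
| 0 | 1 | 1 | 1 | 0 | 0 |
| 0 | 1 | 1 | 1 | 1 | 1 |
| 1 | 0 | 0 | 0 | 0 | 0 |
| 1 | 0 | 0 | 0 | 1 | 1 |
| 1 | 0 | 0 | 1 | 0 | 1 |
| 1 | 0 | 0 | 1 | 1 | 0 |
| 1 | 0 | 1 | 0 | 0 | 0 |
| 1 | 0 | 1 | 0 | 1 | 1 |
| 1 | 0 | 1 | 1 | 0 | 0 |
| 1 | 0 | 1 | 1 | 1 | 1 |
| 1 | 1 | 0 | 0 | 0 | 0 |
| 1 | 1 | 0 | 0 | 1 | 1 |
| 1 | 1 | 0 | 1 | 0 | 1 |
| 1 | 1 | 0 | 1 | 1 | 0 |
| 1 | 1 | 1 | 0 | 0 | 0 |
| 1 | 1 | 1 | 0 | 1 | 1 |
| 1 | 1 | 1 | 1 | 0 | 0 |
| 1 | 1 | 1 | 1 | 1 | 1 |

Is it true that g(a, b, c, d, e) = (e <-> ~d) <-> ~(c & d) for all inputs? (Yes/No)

Yes

Check the formula against g row by row:
  a=0, b=0, c=0, d=0, e=0: formula gives 0, g = 0 ✓
  a=0, b=0, c=0, d=0, e=1: formula gives 1, g = 1 ✓
  a=0, b=0, c=0, d=1, e=0: formula gives 1, g = 1 ✓
  a=0, b=0, c=0, d=1, e=1: formula gives 0, g = 0 ✓
  … (the remaining 28 rows also agree.)
Every row agrees, so the formula is equivalent.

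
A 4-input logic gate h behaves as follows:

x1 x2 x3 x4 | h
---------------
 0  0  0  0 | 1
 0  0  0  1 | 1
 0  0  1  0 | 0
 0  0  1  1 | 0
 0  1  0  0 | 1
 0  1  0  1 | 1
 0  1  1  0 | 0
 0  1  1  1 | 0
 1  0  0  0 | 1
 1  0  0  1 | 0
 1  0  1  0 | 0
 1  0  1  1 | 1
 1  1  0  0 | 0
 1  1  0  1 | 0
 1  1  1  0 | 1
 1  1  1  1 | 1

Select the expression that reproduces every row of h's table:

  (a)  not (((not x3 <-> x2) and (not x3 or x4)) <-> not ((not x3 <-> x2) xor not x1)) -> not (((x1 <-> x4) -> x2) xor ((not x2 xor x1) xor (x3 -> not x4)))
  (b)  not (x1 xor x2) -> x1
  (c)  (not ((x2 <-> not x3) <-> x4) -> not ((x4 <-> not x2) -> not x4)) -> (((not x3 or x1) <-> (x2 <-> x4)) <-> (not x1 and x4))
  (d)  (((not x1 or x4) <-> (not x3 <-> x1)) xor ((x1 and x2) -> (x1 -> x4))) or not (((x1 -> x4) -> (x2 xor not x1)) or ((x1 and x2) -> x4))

(a) disagrees with h on (0,0,1,0) (formula → 1, table → 0); rule it out.
(b) disagrees with h on (0,0,0,0) (formula → 0, table → 1); rule it out.
(c) disagrees with h on (0,0,0,0) (formula → 0, table → 1); rule it out.
(d) is the remaining candidate, and it agrees with h on all 16 inputs.

d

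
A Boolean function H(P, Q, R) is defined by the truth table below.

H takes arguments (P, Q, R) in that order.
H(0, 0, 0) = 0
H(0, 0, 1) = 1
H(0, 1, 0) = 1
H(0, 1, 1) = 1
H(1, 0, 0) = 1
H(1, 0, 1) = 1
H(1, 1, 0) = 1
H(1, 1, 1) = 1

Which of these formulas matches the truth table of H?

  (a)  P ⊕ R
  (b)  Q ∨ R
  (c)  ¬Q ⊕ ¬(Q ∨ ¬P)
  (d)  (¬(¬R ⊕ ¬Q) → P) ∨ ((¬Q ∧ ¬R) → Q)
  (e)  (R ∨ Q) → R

(a) fails at (0,1,0): the formula yields 0, H is 1.
(b) fails at (1,0,0): the formula yields 0, H is 1.
(c) fails at (0,0,0): the formula yields 1, H is 0.
(e) fails at (0,0,0): the formula yields 1, H is 0.
That leaves (d). Evaluating it on every row reproduces the table of H exactly.

d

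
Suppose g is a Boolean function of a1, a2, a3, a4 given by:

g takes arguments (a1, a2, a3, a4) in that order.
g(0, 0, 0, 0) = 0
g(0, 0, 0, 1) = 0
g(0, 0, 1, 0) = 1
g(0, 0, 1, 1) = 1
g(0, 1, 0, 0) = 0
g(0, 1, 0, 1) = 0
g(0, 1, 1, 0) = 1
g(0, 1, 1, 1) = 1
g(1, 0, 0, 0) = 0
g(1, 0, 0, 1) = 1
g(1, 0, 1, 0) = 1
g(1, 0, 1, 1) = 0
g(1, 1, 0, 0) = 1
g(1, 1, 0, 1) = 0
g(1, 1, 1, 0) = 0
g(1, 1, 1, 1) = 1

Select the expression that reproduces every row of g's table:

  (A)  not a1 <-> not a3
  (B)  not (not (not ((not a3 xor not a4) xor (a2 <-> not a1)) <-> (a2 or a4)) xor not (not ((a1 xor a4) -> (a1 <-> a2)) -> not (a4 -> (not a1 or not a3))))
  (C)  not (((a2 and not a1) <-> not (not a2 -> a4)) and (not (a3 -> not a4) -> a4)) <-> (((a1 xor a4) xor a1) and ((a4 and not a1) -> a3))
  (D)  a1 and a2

(A): at (0,0,0,0) it gives 1, but g = 0 — eliminated.
(C): at (0,0,0,1) it gives 1, but g = 0 — eliminated.
(D): at (0,0,1,0) it gives 0, but g = 1 — eliminated.
That leaves (B). Evaluating it on every row reproduces the table of g exactly.

B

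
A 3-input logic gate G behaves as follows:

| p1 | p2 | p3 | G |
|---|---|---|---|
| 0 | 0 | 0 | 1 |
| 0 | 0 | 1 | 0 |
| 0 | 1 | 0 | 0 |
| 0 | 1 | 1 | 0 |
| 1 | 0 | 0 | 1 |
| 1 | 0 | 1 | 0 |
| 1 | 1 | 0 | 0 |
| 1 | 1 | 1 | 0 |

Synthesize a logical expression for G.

G(p1, p2, p3) = ((not p1 and not p2) and not p3) or ((p1 and not p2) and not p3)

Collect the rows where G=1 — (0,0,0), (1,0,0) — and write one minterm per row: ¬p1·¬p2·¬p3, p1·¬p2·¬p3. Their union (logical OR) reproduces the table exactly.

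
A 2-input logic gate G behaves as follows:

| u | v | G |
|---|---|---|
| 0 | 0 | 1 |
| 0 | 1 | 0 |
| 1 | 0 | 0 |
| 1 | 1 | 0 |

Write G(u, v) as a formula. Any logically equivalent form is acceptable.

The output is 1 only when every input is 0 — NOR of all inputs.

G(u, v) = not (u or v)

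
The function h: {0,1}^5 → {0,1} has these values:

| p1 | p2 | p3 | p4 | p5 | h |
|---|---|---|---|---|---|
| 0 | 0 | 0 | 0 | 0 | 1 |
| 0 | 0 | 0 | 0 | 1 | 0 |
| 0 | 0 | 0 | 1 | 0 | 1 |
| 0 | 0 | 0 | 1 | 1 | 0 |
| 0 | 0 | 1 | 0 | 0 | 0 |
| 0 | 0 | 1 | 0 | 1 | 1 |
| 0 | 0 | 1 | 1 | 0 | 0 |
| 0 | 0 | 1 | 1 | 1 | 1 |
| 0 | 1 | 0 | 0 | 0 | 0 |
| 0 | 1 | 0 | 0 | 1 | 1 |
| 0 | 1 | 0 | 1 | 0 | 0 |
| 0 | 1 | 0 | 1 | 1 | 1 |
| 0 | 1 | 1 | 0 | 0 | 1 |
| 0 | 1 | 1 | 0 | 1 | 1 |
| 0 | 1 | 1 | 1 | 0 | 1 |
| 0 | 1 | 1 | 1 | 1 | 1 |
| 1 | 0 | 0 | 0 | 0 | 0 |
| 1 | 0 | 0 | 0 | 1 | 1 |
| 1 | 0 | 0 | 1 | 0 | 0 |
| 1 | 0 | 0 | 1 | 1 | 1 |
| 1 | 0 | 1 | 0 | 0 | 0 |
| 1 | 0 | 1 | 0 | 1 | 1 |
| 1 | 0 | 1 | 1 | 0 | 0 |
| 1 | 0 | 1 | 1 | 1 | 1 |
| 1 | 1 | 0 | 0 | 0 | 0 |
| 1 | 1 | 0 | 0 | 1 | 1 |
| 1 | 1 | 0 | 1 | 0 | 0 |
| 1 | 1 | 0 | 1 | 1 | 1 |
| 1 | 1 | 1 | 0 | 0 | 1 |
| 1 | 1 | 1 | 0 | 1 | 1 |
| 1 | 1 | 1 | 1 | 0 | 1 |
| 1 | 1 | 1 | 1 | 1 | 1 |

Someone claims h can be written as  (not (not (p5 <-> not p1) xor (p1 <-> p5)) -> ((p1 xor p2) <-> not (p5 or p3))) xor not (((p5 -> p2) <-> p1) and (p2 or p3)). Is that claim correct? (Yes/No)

Yes

Test each input against both h and the formula:
  p1=0, p2=0, p3=0, p4=0, p5=0: formula gives 1, h = 1 ✓
  p1=0, p2=0, p3=0, p4=0, p5=1: formula gives 0, h = 0 ✓
  p1=0, p2=0, p3=0, p4=1, p5=0: formula gives 1, h = 1 ✓
  p1=0, p2=0, p3=0, p4=1, p5=1: formula gives 0, h = 0 ✓
  …and likewise for the remaining 28 rows.
No disagreement on any input; they are logically equivalent.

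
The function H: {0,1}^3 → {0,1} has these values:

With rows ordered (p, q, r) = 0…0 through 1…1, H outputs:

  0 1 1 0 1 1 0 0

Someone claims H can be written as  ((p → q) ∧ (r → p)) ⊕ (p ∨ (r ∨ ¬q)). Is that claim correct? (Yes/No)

No

Test each input against both H and the formula:
  p=0, q=0, r=0: formula gives 0, H = 0 ✓
  p=0, q=0, r=1: formula gives 1, H = 1 ✓
  p=0, q=1, r=0: formula gives 1, H = 1 ✓
  p=0, q=1, r=1: formula gives 1, but H = 0 ✗
A single disagreement suffices: at (0,1,1) they differ, so the formula does not compute H.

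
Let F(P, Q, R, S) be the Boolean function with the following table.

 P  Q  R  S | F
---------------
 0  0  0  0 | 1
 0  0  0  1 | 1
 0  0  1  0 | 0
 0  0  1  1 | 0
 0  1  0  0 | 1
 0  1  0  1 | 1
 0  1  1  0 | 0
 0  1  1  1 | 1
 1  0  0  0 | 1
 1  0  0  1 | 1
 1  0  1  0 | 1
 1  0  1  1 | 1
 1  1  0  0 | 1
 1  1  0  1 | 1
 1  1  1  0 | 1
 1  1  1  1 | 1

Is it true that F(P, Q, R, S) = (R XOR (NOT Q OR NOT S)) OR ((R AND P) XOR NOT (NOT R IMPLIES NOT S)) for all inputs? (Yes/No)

Yes

Check the formula against F row by row:
  P=0, Q=0, R=0, S=0: formula gives 1, F = 1 ✓
  P=0, Q=0, R=0, S=1: formula gives 1, F = 1 ✓
  P=0, Q=0, R=1, S=0: formula gives 0, F = 0 ✓
  P=0, Q=0, R=1, S=1: formula gives 0, F = 0 ✓
  …and likewise for the remaining 12 rows.
Every row agrees, so the formula is equivalent.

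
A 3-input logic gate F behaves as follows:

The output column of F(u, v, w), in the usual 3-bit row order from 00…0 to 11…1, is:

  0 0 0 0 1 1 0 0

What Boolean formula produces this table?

F=1 on 2 inputs: (1,0,0), (1,0,1). Reading each as a conjunction of literals (u·¬v·¬w, u·¬v·w) and taking the OR gives the canonical DNF.

F(u, v, w) = ((u ∧ ¬v) ∧ ¬w) ∨ ((u ∧ ¬v) ∧ w)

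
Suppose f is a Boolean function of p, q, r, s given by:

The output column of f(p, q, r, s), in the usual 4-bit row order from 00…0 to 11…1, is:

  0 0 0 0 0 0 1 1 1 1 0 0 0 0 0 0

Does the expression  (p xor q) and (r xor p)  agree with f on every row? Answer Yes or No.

Yes

Evaluate (p xor q) and (r xor p) on each row and compare to f:
  p=0, q=0, r=0, s=0: formula gives 0, f = 0 ✓
  p=0, q=0, r=0, s=1: formula gives 0, f = 0 ✓
  p=0, q=0, r=1, s=0: formula gives 0, f = 0 ✓
  p=0, q=0, r=1, s=1: formula gives 0, f = 0 ✓
  …and likewise for the remaining 12 rows.
No disagreement on any input; they are logically equivalent.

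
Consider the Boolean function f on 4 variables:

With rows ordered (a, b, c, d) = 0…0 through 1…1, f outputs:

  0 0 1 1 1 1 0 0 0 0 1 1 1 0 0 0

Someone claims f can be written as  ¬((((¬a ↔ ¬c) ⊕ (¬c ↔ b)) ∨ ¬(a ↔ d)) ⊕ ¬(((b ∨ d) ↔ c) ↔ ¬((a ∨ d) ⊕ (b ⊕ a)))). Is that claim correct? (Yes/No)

No

Test each input against both f and the formula:
  a=0, b=0, c=0, d=0: formula gives 0, f = 0 ✓
  a=0, b=0, c=0, d=1: formula gives 0, f = 0 ✓
  a=0, b=0, c=1, d=0: formula gives 1, f = 1 ✓
  a=0, b=0, c=1, d=1: formula gives 1, f = 1 ✓
  …
  a=1, b=1, c=0, d=0: formula gives 0, but f = 1 ✗
Row (1,1,0,0) is a counterexample, so the formula is not equivalent to f.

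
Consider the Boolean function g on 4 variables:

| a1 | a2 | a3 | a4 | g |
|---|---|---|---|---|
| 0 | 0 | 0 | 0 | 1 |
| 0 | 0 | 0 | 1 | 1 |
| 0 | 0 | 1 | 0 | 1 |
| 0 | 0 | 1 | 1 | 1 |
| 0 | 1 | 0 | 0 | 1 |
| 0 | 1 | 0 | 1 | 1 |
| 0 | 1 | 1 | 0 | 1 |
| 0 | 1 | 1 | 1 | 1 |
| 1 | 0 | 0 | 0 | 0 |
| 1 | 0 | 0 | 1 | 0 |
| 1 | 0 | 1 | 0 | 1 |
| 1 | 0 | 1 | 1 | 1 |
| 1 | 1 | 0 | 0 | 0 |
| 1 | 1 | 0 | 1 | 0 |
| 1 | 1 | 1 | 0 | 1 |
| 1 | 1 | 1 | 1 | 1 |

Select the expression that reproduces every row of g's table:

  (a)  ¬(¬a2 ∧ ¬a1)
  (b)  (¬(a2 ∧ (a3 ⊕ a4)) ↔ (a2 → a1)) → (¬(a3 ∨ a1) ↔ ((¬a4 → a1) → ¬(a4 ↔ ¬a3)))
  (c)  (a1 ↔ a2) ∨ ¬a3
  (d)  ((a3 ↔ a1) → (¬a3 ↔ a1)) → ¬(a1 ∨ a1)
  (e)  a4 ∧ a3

d

(a) disagrees with g on (0,0,0,0) (formula → 0, table → 1); rule it out.
(b) disagrees with g on (0,0,0,1) (formula → 0, table → 1); rule it out.
(c) disagrees with g on (0,1,1,0) (formula → 0, table → 1); rule it out.
(e) disagrees with g on (0,0,0,0) (formula → 0, table → 1); rule it out.
(d) is the remaining candidate, and it agrees with g on all 16 inputs.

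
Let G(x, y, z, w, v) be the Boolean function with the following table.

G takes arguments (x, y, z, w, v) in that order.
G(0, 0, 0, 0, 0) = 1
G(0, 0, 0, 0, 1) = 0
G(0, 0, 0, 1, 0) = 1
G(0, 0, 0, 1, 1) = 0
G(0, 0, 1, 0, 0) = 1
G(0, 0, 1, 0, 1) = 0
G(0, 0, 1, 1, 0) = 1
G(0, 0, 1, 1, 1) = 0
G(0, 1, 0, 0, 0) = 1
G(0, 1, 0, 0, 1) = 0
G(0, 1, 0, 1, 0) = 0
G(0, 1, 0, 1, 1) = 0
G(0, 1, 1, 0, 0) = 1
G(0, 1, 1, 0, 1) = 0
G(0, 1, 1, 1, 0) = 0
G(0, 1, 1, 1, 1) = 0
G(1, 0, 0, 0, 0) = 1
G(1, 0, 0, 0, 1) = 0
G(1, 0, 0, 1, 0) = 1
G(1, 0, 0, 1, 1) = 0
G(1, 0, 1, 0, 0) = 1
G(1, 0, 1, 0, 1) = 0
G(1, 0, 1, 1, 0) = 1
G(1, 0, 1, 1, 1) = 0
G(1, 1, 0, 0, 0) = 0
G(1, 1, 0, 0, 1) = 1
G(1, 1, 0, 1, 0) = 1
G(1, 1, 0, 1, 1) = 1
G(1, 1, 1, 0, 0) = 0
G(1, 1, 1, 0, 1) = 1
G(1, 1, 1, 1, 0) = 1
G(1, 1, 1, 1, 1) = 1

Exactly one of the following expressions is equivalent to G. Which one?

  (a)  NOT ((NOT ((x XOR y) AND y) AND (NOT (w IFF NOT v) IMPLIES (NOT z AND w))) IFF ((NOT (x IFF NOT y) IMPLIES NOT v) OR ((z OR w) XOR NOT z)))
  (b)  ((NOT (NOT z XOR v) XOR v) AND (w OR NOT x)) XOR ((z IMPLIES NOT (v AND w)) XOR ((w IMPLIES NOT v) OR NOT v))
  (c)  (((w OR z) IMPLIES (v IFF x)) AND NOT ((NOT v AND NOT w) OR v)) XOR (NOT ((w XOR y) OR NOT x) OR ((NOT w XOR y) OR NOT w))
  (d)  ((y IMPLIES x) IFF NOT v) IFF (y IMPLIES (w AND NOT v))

d

(a) fails at (0,0,0,1,0): the formula yields 0, G is 1.
(b) fails at (0,0,0,0,0): the formula yields 0, G is 1.
(c) fails at (0,0,0,0,1): the formula yields 1, G is 0.
(d) is the remaining candidate, and it agrees with G on all 32 inputs.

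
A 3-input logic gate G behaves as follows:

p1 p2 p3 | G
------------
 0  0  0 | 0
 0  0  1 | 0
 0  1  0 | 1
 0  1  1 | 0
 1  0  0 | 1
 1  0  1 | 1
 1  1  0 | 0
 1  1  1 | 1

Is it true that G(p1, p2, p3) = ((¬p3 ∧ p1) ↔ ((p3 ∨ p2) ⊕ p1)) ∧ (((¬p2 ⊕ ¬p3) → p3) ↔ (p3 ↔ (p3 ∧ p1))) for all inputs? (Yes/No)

Check the formula against G row by row:
  p1=0, p2=0, p3=0: formula gives 1, but G = 0 ✗
A single disagreement suffices: at (0,0,0) they differ, so the formula does not compute G.

No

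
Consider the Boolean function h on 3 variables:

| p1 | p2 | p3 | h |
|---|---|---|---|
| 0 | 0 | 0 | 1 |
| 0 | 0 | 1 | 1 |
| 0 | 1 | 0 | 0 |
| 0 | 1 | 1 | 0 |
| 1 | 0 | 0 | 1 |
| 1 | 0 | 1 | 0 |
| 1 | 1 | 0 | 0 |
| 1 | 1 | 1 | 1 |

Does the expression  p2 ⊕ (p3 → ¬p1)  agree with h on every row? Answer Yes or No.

Yes

Test each input against both h and the formula:
  p1=0, p2=0, p3=0: formula gives 1, h = 1 ✓
  p1=0, p2=0, p3=1: formula gives 1, h = 1 ✓
  p1=0, p2=1, p3=0: formula gives 0, h = 0 ✓
  p1=0, p2=1, p3=1: formula gives 0, h = 0 ✓
  p1=1, p2=0, p3=0: formula gives 1, h = 1 ✓
  …and likewise for the remaining 3 rows.
Every row agrees, so the formula is equivalent.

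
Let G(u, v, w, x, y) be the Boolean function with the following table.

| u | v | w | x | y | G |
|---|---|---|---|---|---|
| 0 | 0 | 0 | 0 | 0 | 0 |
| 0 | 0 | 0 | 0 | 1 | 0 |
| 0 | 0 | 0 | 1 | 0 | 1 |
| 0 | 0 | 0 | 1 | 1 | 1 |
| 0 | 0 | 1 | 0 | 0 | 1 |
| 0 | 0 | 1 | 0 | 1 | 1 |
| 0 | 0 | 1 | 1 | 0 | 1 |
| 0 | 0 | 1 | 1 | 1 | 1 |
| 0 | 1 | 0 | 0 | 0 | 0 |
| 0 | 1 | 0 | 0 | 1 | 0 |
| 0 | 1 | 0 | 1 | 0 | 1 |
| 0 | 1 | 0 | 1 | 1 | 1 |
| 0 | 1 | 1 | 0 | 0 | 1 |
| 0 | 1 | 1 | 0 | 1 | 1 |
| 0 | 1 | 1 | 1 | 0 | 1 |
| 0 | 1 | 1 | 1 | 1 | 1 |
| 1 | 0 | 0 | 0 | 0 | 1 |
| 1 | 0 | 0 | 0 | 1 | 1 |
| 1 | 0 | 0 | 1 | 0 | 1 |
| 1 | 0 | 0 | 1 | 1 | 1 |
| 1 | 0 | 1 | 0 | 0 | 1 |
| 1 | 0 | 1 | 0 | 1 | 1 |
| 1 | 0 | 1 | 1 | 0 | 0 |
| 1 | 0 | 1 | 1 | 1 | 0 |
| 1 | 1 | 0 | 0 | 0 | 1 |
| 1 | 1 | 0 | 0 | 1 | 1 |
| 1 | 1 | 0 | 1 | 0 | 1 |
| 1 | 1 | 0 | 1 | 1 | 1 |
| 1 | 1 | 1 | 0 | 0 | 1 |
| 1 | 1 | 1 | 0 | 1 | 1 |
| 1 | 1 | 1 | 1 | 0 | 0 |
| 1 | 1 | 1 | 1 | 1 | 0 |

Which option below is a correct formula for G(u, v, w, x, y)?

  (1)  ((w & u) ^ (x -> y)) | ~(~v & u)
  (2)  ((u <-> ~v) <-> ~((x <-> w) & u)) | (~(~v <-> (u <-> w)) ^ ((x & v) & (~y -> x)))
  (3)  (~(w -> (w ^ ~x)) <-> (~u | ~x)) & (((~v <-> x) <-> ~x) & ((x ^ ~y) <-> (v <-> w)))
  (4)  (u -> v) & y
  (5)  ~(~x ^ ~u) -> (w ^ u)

5

(1) fails at (0,0,0,0,0): the formula yields 1, G is 0.
(2) fails at (0,0,0,1,0): the formula yields 0, G is 1.
(3) fails at (0,0,0,1,0): the formula yields 0, G is 1.
(4) fails at (0,0,0,0,1): the formula yields 1, G is 0.
That leaves (5). Evaluating it on every row reproduces the table of G exactly.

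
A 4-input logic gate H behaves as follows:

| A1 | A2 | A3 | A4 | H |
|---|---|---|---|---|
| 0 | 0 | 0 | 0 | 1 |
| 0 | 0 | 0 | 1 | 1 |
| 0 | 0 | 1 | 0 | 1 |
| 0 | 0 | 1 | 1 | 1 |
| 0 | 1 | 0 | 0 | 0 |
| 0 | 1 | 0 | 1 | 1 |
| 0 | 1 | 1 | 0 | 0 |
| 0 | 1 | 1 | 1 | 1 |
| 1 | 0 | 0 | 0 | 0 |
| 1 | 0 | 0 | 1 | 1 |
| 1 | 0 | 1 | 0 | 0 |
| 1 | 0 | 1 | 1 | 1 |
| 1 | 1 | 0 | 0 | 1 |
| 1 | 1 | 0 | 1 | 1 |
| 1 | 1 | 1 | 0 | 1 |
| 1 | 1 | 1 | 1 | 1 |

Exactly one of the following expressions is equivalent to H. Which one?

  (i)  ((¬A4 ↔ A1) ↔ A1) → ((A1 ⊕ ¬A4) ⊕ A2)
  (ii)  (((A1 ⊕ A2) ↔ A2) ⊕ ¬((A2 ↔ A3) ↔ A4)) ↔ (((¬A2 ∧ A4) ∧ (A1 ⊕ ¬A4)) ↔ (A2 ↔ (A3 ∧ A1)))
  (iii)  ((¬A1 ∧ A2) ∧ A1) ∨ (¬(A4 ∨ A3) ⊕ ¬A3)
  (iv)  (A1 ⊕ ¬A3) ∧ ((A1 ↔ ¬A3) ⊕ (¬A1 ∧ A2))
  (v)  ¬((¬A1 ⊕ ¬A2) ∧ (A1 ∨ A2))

i

(ii): at (0,0,0,1) it gives 0, but H = 1 — eliminated.
(iii): at (0,0,0,0) it gives 0, but H = 1 — eliminated.
(iv): at (0,0,0,0) it gives 0, but H = 1 — eliminated.
(v): at (0,1,0,1) it gives 0, but H = 1 — eliminated.
(i) is the remaining candidate, and it agrees with H on all 16 inputs.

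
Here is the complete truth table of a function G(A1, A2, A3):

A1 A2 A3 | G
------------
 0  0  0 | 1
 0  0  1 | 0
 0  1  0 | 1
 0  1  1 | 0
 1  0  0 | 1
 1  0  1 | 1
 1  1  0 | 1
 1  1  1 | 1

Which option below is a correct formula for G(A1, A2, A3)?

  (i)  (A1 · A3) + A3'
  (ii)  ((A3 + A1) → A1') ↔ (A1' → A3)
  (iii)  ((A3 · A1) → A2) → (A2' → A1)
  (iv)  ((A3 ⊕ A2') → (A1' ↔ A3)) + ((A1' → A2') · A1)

i

(ii) disagrees with G on (0,0,0) (formula → 0, table → 1); rule it out.
(iii) disagrees with G on (0,0,0) (formula → 0, table → 1); rule it out.
(iv) disagrees with G on (0,0,0) (formula → 0, table → 1); rule it out.
Only (i) survives; checking it on all 8 rows confirms it matches G.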